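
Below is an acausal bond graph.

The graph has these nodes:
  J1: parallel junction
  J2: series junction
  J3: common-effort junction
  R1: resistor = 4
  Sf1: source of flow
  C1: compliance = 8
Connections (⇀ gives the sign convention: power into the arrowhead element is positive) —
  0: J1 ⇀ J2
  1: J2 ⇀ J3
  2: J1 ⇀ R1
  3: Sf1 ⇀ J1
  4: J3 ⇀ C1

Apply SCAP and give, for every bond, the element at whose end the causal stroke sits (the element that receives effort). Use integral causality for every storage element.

β0 →J1
β1 →J2
β2 →R1
β3 →Sf1
β4 →J3

#3 |Sf1  (Sf1: flow source, stroke at near end)
#4 |J3  (C1: C, integral causality)
#1 |J2  (J3: bond 4 brought effort, rest push out)
#0 |J1  (closing 1-jn rule on J2)
#2 |R1  (J1: bond 0 brought effort, rest push out)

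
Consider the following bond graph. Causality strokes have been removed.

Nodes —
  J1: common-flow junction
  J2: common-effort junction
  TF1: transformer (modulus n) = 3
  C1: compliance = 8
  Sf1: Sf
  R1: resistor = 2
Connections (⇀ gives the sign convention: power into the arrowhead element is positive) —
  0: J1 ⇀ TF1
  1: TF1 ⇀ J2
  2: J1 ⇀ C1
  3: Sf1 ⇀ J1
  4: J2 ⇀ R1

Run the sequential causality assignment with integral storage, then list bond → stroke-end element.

β0 |J1
β1 |TF1
β2 |J1
β3 |Sf1
β4 |J2

b3 |Sf1  (Sf1 fixes flow; stroke at Sf1)
b0 |J1  (J1: bond 3 brought flow, rest push out)
b2 |J1  (J1: bond 3 brought flow, rest push out)
b1 |TF1  (TF1 one-in-one-out from 0)
b4 |J2  (J2: last free bond brings effort in)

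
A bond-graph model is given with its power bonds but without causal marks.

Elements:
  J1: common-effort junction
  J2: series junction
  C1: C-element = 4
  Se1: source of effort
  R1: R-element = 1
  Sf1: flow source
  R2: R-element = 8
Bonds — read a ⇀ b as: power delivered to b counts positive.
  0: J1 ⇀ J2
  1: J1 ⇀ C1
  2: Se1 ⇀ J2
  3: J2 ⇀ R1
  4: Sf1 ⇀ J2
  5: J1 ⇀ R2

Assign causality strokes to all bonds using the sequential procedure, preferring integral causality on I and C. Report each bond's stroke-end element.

β0 →J2
β1 →J1
β2 →J2
β3 →J2
β4 →Sf1
β5 →R2

#2 stroke at J2  (Se1: effort source, stroke at far end)
#4 stroke at Sf1  (Sf1: flow source, stroke at near end)
#0 stroke at J2  (common-f at J2 fixed by 4)
#3 stroke at J2  (J2 flow already set via bond 4)
#1 stroke at J1  (C1 outputs effort q/C1)
#5 stroke at R2  (J1: bond 1 brought effort, rest push out)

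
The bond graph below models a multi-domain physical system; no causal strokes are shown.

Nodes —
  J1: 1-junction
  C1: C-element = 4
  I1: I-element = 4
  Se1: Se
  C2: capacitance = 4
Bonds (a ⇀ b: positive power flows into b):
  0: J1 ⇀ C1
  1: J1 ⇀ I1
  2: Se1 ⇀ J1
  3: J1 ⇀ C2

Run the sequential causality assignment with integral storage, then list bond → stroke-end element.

β0 →J1
β1 →I1
β2 →J1
β3 →J1

b2 |J1  (source Se1 imposes e)
b0 |J1  (C1: C, integral causality)
b1 |I1  (I1 outputs flow p/I1)
b3 |J1  (J1 flow already set via bond 1)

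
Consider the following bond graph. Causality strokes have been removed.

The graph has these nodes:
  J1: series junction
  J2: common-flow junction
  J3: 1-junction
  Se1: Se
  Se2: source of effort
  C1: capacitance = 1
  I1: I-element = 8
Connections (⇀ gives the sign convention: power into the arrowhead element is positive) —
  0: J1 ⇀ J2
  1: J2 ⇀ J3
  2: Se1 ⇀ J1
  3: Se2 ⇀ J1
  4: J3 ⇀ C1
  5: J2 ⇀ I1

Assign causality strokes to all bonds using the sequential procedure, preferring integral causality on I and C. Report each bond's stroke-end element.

#2 stroke at J1  (source Se1 imposes e)
#3 stroke at J1  (source Se2 imposes e)
#0 stroke at J2  (only one flow-in slot at J1)
#4 stroke at J3  (C1 outputs effort q/C1)
#1 stroke at J2  (J3 needs exactly one f-in)
#5 stroke at I1  (closing 1-jn rule on J2)

β0 →J2
β1 →J2
β2 →J1
β3 →J1
β4 →J3
β5 →I1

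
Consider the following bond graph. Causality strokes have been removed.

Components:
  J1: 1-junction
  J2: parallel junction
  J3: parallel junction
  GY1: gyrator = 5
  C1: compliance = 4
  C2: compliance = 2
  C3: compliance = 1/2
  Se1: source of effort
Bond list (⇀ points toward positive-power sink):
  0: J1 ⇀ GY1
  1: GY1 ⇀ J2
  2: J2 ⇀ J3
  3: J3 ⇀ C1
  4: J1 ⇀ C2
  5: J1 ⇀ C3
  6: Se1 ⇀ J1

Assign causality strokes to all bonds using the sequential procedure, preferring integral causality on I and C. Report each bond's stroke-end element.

b6 |J1  (Se1: effort source, stroke at far end)
b3 |J3  (C1 integral (e out))
b2 |J2  (common-e at J3 fixed by 3)
b1 |GY1  (common-e at J2 fixed by 2)
b0 |GY1  (through GY1, causality inverts; strokes same side of GY1)
b4 |J1  (1-jn J1 has f-setter on 0)
b5 |J1  (J1 flow already set via bond 0)

b0 stroke at GY1
b1 stroke at GY1
b2 stroke at J2
b3 stroke at J3
b4 stroke at J1
b5 stroke at J1
b6 stroke at J1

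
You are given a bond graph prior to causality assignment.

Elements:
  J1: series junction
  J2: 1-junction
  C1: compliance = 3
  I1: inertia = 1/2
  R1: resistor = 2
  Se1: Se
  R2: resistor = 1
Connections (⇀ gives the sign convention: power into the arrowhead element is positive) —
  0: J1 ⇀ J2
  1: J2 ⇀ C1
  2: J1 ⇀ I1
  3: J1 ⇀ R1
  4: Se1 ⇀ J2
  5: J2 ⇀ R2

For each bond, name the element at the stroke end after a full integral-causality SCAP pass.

β4 |J2  (Se1 fixes effort; stroke away)
β1 |J2  (C1 integral (e out))
β2 |I1  (I1 integral (f out))
β0 |J1  (common-f at J1 fixed by 2)
β3 |J1  (1-jn J1 has f-setter on 2)
β5 |J2  (common-f at J2 fixed by 0)

β0 stroke at J1
β1 stroke at J2
β2 stroke at I1
β3 stroke at J1
β4 stroke at J2
β5 stroke at J2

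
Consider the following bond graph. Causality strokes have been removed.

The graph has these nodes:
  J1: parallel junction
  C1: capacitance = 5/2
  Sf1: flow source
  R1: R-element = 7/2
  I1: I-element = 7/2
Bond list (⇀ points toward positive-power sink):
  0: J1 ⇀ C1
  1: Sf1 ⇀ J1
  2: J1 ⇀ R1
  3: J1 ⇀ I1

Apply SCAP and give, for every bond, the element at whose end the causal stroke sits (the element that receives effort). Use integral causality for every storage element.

#1 stroke→Sf1  (Sf1 (Sf) sets flow on bond)
#0 stroke→J1  (C1 outputs effort q/C1)
#2 stroke→R1  (common-e at J1 fixed by 0)
#3 stroke→I1  (J1: bond 0 brought effort, rest push out)

bond 0 →J1
bond 1 →Sf1
bond 2 →R1
bond 3 →I1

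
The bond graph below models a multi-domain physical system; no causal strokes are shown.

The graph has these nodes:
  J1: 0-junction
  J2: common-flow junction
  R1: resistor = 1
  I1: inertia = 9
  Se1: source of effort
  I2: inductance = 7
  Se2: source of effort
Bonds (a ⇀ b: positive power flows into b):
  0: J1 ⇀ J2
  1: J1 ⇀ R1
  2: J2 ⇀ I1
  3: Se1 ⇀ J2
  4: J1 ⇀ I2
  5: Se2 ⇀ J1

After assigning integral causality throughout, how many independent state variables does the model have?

b3 |J2  (source Se1 imposes e)
b5 |J1  (source Se2 imposes e)
b0 |J2  (0-jn J1 has e-setter on 5)
b1 |R1  (0-jn J1 has e-setter on 5)
b4 |I2  (J1: bond 5 brought effort, rest push out)
b2 |I1  (J2 needs exactly one f-in)

2  (I1, I2 all integral)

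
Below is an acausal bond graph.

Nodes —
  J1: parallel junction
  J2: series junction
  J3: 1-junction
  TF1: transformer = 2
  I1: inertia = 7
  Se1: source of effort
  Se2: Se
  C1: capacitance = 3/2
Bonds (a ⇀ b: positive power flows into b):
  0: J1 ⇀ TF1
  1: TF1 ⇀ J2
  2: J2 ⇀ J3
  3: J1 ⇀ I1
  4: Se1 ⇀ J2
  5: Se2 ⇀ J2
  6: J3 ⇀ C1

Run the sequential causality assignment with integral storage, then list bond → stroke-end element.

#4 |J2  (Se1 (Se) sets effort on bond)
#5 |J2  (Se2: effort source, stroke at far end)
#3 |I1  (I1: I, integral causality)
#0 |J1  (J1: last free bond brings effort in)
#1 |TF1  (TF1 one-in-one-out from 0)
#2 |J2  (J2: bond 1 brought flow, rest push out)
#6 |J3  (common-f at J3 fixed by 2)

β0 stroke→J1
β1 stroke→TF1
β2 stroke→J2
β3 stroke→I1
β4 stroke→J2
β5 stroke→J2
β6 stroke→J3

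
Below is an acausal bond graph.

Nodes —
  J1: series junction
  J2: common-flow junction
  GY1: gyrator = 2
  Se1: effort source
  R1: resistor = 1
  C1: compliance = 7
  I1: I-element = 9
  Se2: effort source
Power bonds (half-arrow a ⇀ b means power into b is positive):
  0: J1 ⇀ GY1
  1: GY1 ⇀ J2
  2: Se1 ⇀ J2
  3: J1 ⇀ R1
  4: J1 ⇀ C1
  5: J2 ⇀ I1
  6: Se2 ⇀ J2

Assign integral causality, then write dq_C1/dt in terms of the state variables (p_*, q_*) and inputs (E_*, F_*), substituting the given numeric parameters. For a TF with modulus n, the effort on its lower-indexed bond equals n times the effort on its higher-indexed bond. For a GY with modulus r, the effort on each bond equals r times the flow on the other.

β2 →J2  (Se1: effort source, stroke at far end)
β6 →J2  (Se2: effort source, stroke at far end)
β4 →J1  (C1 outputs effort q/C1)
β5 →I1  (I1 integral (f out))
β1 →J2  (J2 flow already set via bond 5)
β0 →J1  (GY1: gyrator matches bond 1)
β3 →R1  (J1: last free bond brings flow in)

dq_C1/dt = -2*p_I1/9 - q_C1/7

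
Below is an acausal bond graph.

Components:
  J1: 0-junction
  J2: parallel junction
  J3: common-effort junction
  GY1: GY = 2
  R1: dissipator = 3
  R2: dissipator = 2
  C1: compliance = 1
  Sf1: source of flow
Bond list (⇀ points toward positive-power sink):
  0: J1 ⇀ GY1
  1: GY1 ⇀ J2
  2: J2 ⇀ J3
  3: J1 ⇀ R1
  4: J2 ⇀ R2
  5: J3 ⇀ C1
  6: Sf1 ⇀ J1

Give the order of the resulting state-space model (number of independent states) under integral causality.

b6 stroke at Sf1  (Sf1 (Sf) sets flow on bond)
b5 stroke at J3  (prefer integral on C1)
b2 stroke at J2  (J3 effort already set via bond 5)
b1 stroke at GY1  (common-e at J2 fixed by 2)
b4 stroke at R2  (J2 effort already set via bond 2)
b0 stroke at GY1  (through GY1, causality inverts; strokes same side of GY1)
b3 stroke at J1  (only one effort-in slot at J1)

1  (C1 all integral)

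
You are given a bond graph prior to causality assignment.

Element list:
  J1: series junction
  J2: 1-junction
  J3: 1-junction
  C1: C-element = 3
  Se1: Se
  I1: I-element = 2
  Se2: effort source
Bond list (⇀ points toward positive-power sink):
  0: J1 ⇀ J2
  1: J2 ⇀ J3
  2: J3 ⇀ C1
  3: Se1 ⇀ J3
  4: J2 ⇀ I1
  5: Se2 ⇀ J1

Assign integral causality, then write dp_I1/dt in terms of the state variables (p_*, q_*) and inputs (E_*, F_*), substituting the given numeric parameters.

dp_I1/dt = E_Se1 + E_Se2 - q_C1/3

#3 |J3  (source Se1 imposes e)
#5 |J1  (source Se2 imposes e)
#0 |J2  (J1: last free bond brings flow in)
#2 |J3  (C1 integral (e out))
#1 |J2  (only one flow-in slot at J3)
#4 |I1  (only one flow-in slot at J2)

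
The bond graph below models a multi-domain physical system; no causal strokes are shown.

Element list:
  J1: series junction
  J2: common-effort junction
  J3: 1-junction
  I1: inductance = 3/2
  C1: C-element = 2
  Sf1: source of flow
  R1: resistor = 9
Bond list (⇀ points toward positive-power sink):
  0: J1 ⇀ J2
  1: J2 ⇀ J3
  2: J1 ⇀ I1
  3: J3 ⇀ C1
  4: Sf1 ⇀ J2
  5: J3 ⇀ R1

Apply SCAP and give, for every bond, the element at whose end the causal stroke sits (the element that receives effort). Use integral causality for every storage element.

#0 |J1
#1 |J2
#2 |I1
#3 |J3
#4 |Sf1
#5 |J3

b4 →Sf1  (source Sf1 imposes f)
b2 →I1  (I1 outputs flow p/I1)
b0 →J1  (J1: bond 2 brought flow, rest push out)
b1 →J2  (J2: last free bond brings effort in)
b3 →J3  (J3 flow already set via bond 1)
b5 →J3  (J3 flow already set via bond 1)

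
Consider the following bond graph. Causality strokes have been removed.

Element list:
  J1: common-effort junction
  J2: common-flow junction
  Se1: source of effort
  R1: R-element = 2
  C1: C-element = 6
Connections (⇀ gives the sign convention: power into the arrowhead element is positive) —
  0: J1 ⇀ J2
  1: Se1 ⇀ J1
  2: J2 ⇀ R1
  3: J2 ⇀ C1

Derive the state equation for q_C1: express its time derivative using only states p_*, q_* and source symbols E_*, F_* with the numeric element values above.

b1 |J1  (Se1 (Se) sets effort on bond)
b0 |J2  (0-jn J1 has e-setter on 1)
b3 |J2  (C1 integral (e out))
b2 |R1  (closing 1-jn rule on J2)

dq_C1/dt = E_Se1/2 - q_C1/12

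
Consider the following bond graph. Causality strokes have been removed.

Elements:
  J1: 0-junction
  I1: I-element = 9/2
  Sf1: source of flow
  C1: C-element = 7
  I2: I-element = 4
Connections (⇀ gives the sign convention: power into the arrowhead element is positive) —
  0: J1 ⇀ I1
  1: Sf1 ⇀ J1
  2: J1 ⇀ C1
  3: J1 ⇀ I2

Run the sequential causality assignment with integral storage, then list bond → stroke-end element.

β0 →I1
β1 →Sf1
β2 →J1
β3 →I2

b1 →Sf1  (Sf1 (Sf) sets flow on bond)
b0 →I1  (I1: I, integral causality)
b2 →J1  (C1 integral (e out))
b3 →I2  (J1 effort already set via bond 2)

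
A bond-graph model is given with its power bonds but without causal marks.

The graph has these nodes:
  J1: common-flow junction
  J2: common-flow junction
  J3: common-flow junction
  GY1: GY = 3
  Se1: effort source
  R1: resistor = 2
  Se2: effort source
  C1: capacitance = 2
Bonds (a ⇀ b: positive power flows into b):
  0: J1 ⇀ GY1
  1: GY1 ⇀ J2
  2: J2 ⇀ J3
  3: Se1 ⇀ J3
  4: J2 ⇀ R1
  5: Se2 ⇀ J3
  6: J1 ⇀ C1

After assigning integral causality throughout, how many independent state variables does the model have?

β3 stroke at J3  (source Se1 imposes e)
β5 stroke at J3  (Se2 fixes effort; stroke away)
β2 stroke at J2  (closing 1-jn rule on J3)
β6 stroke at J1  (C1: C, integral causality)
β0 stroke at GY1  (J1 needs exactly one f-in)
β1 stroke at GY1  (GY1: gyrator matches bond 0)
β4 stroke at J2  (1-jn J2 has f-setter on 1)

1  (C1 all integral)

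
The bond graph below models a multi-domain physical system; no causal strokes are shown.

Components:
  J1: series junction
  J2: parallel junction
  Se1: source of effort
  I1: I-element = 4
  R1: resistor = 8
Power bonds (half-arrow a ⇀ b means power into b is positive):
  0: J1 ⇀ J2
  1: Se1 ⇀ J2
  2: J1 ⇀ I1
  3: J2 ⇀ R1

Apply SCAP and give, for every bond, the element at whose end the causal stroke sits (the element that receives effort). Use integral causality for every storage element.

β0 |J1
β1 |J2
β2 |I1
β3 |R1

b1 →J2  (Se1 fixes effort; stroke away)
b0 →J1  (0-jn J2 has e-setter on 1)
b3 →R1  (J2: bond 1 brought effort, rest push out)
b2 →I1  (J1 needs exactly one f-in)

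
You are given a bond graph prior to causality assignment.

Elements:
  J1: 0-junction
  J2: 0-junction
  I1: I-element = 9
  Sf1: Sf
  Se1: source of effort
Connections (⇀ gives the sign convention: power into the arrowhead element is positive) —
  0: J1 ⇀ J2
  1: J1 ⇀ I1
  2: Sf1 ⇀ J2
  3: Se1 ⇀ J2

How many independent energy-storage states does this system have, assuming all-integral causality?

1  (I1 all integral)

bond 2 stroke at Sf1  (Sf1 fixes flow; stroke at Sf1)
bond 3 stroke at J2  (Se1 fixes effort; stroke away)
bond 0 stroke at J1  (common-e at J2 fixed by 3)
bond 1 stroke at I1  (0-jn J1 has e-setter on 0)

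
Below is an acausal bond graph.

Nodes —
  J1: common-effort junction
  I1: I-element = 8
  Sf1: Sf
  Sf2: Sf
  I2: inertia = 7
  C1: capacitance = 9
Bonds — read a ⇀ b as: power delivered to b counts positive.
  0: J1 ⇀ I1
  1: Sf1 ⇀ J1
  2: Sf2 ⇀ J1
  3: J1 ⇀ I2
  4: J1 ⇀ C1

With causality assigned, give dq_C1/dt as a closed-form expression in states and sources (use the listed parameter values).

dq_C1/dt = F_Sf1 + F_Sf2 - p_I1/8 - p_I2/7

β1 stroke at Sf1  (Sf1: flow source, stroke at near end)
β2 stroke at Sf2  (Sf2 (Sf) sets flow on bond)
β0 stroke at I1  (prefer integral on I1)
β3 stroke at I2  (I2 outputs flow p/I2)
β4 stroke at J1  (J1 needs exactly one e-in)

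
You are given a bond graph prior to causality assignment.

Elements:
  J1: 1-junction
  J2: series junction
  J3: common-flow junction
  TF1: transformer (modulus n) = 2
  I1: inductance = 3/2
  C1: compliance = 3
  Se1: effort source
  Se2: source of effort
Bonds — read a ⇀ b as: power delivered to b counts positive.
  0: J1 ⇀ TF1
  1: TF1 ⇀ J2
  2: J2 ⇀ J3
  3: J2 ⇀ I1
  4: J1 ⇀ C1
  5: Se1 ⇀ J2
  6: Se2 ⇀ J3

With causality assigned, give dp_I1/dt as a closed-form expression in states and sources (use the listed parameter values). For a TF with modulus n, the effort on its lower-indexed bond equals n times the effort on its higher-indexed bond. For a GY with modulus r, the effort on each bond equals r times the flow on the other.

b5 stroke at J2  (Se1 (Se) sets effort on bond)
b6 stroke at J3  (Se2: effort source, stroke at far end)
b2 stroke at J2  (closing 1-jn rule on J3)
b3 stroke at I1  (I1 integral (f out))
b1 stroke at J2  (common-f at J2 fixed by 3)
b0 stroke at TF1  (TF1: transformer flips bond 1)
b4 stroke at J1  (J1: bond 0 brought flow, rest push out)

dp_I1/dt = E_Se1 + E_Se2 - q_C1/6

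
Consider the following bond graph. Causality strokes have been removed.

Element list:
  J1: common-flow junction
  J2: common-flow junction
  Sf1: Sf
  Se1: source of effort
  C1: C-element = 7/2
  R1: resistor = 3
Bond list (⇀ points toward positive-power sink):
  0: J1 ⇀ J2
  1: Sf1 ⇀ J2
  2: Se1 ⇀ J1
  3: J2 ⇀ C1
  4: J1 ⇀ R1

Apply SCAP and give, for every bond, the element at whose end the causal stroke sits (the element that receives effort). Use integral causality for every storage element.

bond 0 stroke→J2
bond 1 stroke→Sf1
bond 2 stroke→J1
bond 3 stroke→J2
bond 4 stroke→J1

b1 →Sf1  (source Sf1 imposes f)
b2 →J1  (Se1: effort source, stroke at far end)
b0 →J2  (1-jn J2 has f-setter on 1)
b3 →J2  (J2: bond 1 brought flow, rest push out)
b4 →J1  (J1: bond 0 brought flow, rest push out)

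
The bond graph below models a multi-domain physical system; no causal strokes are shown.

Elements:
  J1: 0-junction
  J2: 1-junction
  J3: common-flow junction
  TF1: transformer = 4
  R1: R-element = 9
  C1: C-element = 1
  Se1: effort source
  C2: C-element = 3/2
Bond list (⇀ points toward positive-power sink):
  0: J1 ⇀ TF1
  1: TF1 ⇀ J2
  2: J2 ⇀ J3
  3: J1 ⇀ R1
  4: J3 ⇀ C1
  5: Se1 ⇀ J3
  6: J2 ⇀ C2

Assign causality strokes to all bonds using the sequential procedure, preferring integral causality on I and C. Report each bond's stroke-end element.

b0 stroke→J1
b1 stroke→TF1
b2 stroke→J2
b3 stroke→R1
b4 stroke→J3
b5 stroke→J3
b6 stroke→J2

bond 5 |J3  (Se1: effort source, stroke at far end)
bond 4 |J3  (C1 integral (e out))
bond 2 |J2  (J3 needs exactly one f-in)
bond 6 |J2  (C2: C, integral causality)
bond 1 |TF1  (only one flow-in slot at J2)
bond 0 |J1  (through TF1, causality passes straight; one stroke at TF1)
bond 3 |R1  (J1: bond 0 brought effort, rest push out)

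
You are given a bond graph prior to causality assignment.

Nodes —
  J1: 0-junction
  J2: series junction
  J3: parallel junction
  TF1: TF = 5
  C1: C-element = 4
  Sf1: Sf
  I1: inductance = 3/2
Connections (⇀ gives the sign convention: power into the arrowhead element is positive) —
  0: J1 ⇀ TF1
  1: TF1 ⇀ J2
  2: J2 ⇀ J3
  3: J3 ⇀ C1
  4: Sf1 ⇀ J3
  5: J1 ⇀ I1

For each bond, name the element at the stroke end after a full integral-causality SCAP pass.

#0 →J1
#1 →TF1
#2 →J2
#3 →J3
#4 →Sf1
#5 →I1

β4 |Sf1  (Sf1 fixes flow; stroke at Sf1)
β3 |J3  (C1 integral (e out))
β2 |J2  (J3 effort already set via bond 3)
β1 |TF1  (J2 needs exactly one f-in)
β0 |J1  (through TF1, causality passes straight; one stroke at TF1)
β5 |I1  (J1 effort already set via bond 0)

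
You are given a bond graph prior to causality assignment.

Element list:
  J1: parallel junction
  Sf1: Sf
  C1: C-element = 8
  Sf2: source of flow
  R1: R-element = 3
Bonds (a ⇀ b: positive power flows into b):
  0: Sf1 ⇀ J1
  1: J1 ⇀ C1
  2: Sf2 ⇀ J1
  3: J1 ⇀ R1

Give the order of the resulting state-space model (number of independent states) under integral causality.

1  (C1 all integral)

#0 →Sf1  (Sf1 fixes flow; stroke at Sf1)
#2 →Sf2  (Sf2: flow source, stroke at near end)
#1 →J1  (C1 outputs effort q/C1)
#3 →R1  (J1: bond 1 brought effort, rest push out)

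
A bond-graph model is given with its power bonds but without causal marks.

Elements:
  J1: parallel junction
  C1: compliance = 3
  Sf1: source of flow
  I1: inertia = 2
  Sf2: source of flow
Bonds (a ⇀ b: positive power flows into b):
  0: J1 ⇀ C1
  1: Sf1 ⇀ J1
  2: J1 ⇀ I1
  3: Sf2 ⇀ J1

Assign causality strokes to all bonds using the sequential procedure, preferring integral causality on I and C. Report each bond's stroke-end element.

b1 |Sf1  (source Sf1 imposes f)
b3 |Sf2  (Sf2: flow source, stroke at near end)
b0 |J1  (C1 outputs effort q/C1)
b2 |I1  (J1: bond 0 brought effort, rest push out)

b0 |J1
b1 |Sf1
b2 |I1
b3 |Sf2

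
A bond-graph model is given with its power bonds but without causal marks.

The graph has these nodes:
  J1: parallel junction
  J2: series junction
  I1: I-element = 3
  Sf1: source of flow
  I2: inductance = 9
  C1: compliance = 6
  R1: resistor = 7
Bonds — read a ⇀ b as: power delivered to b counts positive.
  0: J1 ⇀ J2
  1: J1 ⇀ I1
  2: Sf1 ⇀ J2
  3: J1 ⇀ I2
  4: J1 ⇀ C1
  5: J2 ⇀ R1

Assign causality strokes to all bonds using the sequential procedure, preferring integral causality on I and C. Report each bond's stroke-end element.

#2 stroke→Sf1  (Sf1: flow source, stroke at near end)
#0 stroke→J2  (1-jn J2 has f-setter on 2)
#5 stroke→J2  (J2 flow already set via bond 2)
#1 stroke→I1  (prefer integral on I1)
#3 stroke→I2  (I2 integral (f out))
#4 stroke→J1  (J1 needs exactly one e-in)

#0 stroke→J2
#1 stroke→I1
#2 stroke→Sf1
#3 stroke→I2
#4 stroke→J1
#5 stroke→J2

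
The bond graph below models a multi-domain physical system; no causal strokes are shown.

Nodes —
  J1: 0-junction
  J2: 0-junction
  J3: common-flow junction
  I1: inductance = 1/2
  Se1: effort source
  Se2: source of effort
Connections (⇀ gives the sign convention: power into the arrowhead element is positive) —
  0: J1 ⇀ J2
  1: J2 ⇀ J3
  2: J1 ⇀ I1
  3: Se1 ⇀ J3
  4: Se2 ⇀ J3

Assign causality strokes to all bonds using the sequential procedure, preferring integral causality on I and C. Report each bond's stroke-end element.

b3 stroke at J3  (source Se1 imposes e)
b4 stroke at J3  (Se2 fixes effort; stroke away)
b1 stroke at J2  (closing 1-jn rule on J3)
b0 stroke at J1  (J2: bond 1 brought effort, rest push out)
b2 stroke at I1  (common-e at J1 fixed by 0)

bond 0 stroke at J1
bond 1 stroke at J2
bond 2 stroke at I1
bond 3 stroke at J3
bond 4 stroke at J3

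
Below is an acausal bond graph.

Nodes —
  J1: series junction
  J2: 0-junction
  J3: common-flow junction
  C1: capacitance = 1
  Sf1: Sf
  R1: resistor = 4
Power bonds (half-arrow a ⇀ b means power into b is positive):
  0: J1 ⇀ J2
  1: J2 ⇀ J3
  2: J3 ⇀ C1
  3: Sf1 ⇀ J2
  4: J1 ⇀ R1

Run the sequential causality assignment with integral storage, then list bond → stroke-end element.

b3 stroke→Sf1  (Sf1 fixes flow; stroke at Sf1)
b2 stroke→J3  (C1: C, integral causality)
b1 stroke→J2  (J3: last free bond brings flow in)
b0 stroke→J1  (common-e at J2 fixed by 1)
b4 stroke→R1  (only one flow-in slot at J1)

bond 0 stroke at J1
bond 1 stroke at J2
bond 2 stroke at J3
bond 3 stroke at Sf1
bond 4 stroke at R1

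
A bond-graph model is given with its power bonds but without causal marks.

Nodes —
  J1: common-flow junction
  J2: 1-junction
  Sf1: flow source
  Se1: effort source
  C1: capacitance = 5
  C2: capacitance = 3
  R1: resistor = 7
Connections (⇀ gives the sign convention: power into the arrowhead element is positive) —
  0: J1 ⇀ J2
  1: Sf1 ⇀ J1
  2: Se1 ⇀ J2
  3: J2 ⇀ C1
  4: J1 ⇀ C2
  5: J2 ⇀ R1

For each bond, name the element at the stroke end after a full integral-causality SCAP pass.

#0 stroke→J1
#1 stroke→Sf1
#2 stroke→J2
#3 stroke→J2
#4 stroke→J1
#5 stroke→J2

bond 1 stroke at Sf1  (Sf1: flow source, stroke at near end)
bond 2 stroke at J2  (Se1: effort source, stroke at far end)
bond 0 stroke at J1  (common-f at J1 fixed by 1)
bond 4 stroke at J1  (J1 flow already set via bond 1)
bond 3 stroke at J2  (J2: bond 0 brought flow, rest push out)
bond 5 stroke at J2  (common-f at J2 fixed by 0)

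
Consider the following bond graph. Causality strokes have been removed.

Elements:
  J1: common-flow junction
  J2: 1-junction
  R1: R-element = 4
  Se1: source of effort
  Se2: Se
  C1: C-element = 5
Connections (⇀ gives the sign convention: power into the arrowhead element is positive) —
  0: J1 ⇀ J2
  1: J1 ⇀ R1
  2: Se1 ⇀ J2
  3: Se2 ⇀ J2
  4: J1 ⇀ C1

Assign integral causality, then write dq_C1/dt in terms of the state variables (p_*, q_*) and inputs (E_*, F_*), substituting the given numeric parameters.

b2 →J2  (Se1: effort source, stroke at far end)
b3 →J2  (source Se2 imposes e)
b0 →J1  (only one flow-in slot at J2)
b4 →J1  (C1 integral (e out))
b1 →R1  (J1: last free bond brings flow in)

dq_C1/dt = E_Se1/4 + E_Se2/4 - q_C1/20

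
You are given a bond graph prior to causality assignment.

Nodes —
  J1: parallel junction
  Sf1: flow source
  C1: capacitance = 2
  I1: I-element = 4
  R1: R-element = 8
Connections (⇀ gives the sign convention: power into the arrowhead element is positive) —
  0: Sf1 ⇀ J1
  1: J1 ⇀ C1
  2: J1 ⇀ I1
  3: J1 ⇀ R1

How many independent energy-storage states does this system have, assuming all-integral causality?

b0 stroke at Sf1  (Sf1: flow source, stroke at near end)
b1 stroke at J1  (C1 outputs effort q/C1)
b2 stroke at I1  (J1: bond 1 brought effort, rest push out)
b3 stroke at R1  (0-jn J1 has e-setter on 1)

2  (C1, I1 all integral)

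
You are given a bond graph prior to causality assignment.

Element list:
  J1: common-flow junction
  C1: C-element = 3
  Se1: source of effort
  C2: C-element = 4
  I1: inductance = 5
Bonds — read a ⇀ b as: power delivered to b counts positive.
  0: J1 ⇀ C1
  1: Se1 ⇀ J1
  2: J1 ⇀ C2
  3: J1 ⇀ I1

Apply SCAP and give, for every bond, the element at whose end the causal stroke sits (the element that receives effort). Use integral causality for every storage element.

#1 |J1  (source Se1 imposes e)
#0 |J1  (C1 outputs effort q/C1)
#2 |J1  (C2: C, integral causality)
#3 |I1  (J1 needs exactly one f-in)

b0 stroke→J1
b1 stroke→J1
b2 stroke→J1
b3 stroke→I1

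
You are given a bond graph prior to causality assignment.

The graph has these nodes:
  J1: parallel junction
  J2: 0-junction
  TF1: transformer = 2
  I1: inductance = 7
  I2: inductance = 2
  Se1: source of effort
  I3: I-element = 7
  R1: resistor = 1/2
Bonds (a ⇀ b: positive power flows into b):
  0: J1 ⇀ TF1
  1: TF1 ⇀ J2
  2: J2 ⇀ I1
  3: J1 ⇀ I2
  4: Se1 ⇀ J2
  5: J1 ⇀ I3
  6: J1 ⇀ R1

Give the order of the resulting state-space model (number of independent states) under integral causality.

#4 |J2  (Se1 fixes effort; stroke away)
#1 |TF1  (common-e at J2 fixed by 4)
#2 |I1  (J2: bond 4 brought effort, rest push out)
#0 |J1  (TF1: transformer flips bond 1)
#3 |I2  (J1: bond 0 brought effort, rest push out)
#5 |I3  (0-jn J1 has e-setter on 0)
#6 |R1  (J1: bond 0 brought effort, rest push out)

3  (I1, I2, I3 all integral)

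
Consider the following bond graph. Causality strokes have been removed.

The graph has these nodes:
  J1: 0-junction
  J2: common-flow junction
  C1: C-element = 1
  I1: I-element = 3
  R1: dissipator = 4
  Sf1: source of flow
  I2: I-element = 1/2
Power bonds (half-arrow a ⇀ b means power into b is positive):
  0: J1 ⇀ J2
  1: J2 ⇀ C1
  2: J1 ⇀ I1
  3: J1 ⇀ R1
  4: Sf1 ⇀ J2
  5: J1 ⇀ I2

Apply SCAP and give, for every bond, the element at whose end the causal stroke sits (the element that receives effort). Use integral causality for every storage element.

#4 stroke→Sf1  (source Sf1 imposes f)
#0 stroke→J2  (J2 flow already set via bond 4)
#1 stroke→J2  (1-jn J2 has f-setter on 4)
#2 stroke→I1  (I1 outputs flow p/I1)
#5 stroke→I2  (I2 integral (f out))
#3 stroke→J1  (only one effort-in slot at J1)

β0 |J2
β1 |J2
β2 |I1
β3 |J1
β4 |Sf1
β5 |I2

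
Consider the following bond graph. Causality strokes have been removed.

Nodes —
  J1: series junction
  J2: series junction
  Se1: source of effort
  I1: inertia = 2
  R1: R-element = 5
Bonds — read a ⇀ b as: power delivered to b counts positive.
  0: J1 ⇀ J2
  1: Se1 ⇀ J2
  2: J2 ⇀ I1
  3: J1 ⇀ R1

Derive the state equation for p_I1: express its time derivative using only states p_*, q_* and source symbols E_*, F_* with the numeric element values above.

β1 |J2  (source Se1 imposes e)
β2 |I1  (I1 outputs flow p/I1)
β0 |J2  (J2 flow already set via bond 2)
β3 |J1  (common-f at J1 fixed by 0)

dp_I1/dt = E_Se1 - 5*p_I1/2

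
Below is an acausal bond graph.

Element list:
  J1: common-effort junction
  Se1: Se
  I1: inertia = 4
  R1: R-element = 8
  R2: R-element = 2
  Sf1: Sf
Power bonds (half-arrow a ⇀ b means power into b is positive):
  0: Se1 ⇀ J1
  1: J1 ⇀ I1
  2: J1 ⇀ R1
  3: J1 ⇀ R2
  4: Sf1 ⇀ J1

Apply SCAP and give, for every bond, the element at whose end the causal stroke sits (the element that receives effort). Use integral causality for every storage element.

b0 →J1
b1 →I1
b2 →R1
b3 →R2
b4 →Sf1

bond 0 →J1  (Se1: effort source, stroke at far end)
bond 4 →Sf1  (Sf1: flow source, stroke at near end)
bond 1 →I1  (J1 effort already set via bond 0)
bond 2 →R1  (0-jn J1 has e-setter on 0)
bond 3 →R2  (J1 effort already set via bond 0)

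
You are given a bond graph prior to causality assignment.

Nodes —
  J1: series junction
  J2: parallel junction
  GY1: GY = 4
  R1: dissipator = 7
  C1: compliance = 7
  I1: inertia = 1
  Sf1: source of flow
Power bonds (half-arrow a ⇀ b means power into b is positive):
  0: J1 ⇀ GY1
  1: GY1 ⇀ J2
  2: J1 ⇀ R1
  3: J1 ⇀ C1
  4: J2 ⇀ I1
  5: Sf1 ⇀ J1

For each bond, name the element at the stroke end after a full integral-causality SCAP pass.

β0 stroke at J1
β1 stroke at J2
β2 stroke at J1
β3 stroke at J1
β4 stroke at I1
β5 stroke at Sf1

β5 stroke at Sf1  (Sf1 (Sf) sets flow on bond)
β0 stroke at J1  (common-f at J1 fixed by 5)
β2 stroke at J1  (J1 flow already set via bond 5)
β3 stroke at J1  (J1 flow already set via bond 5)
β1 stroke at J2  (GY1: gyrator matches bond 0)
β4 stroke at I1  (0-jn J2 has e-setter on 1)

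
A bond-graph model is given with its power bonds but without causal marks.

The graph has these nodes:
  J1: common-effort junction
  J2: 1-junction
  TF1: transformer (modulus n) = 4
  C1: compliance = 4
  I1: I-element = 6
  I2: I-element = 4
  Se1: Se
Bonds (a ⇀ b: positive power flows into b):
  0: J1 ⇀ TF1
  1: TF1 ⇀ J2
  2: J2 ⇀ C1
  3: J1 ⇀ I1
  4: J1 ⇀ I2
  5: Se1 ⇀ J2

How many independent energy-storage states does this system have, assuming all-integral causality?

3  (C1, I1, I2 all integral)

bond 5 |J2  (source Se1 imposes e)
bond 2 |J2  (prefer integral on C1)
bond 1 |TF1  (closing 1-jn rule on J2)
bond 0 |J1  (through TF1, causality passes straight; one stroke at TF1)
bond 3 |I1  (0-jn J1 has e-setter on 0)
bond 4 |I2  (J1 effort already set via bond 0)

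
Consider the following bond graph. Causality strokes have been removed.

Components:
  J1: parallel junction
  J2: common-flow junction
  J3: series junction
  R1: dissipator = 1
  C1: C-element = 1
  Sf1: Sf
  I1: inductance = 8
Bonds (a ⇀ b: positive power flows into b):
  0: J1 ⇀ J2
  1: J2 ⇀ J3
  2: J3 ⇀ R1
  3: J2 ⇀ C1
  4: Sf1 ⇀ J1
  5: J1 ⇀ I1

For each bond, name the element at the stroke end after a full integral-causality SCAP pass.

b4 |Sf1  (Sf1: flow source, stroke at near end)
b3 |J2  (C1 integral (e out))
b5 |I1  (I1: I, integral causality)
b0 |J1  (only one effort-in slot at J1)
b1 |J2  (1-jn J2 has f-setter on 0)
b2 |J3  (common-f at J3 fixed by 1)

β0 |J1
β1 |J2
β2 |J3
β3 |J2
β4 |Sf1
β5 |I1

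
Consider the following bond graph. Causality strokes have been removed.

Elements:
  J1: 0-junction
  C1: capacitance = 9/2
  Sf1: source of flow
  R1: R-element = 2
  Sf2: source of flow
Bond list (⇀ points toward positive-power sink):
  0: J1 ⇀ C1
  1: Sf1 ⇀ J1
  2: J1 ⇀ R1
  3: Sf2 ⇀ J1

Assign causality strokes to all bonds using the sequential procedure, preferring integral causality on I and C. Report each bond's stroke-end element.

#1 stroke at Sf1  (source Sf1 imposes f)
#3 stroke at Sf2  (source Sf2 imposes f)
#0 stroke at J1  (C1 integral (e out))
#2 stroke at R1  (common-e at J1 fixed by 0)

bond 0 stroke at J1
bond 1 stroke at Sf1
bond 2 stroke at R1
bond 3 stroke at Sf2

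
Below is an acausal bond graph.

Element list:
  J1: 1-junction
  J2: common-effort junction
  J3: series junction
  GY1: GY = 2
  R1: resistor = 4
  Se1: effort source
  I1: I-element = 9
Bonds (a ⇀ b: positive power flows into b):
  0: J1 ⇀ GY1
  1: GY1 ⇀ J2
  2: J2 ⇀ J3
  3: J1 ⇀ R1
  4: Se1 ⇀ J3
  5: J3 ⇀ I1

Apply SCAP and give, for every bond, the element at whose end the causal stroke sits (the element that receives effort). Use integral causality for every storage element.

β0 stroke→J1
β1 stroke→J2
β2 stroke→J3
β3 stroke→R1
β4 stroke→J3
β5 stroke→I1

#4 stroke at J3  (Se1 fixes effort; stroke away)
#5 stroke at I1  (prefer integral on I1)
#2 stroke at J3  (J3 flow already set via bond 5)
#1 stroke at J2  (closing 0-jn rule on J2)
#0 stroke at J1  (GY1: gyrator matches bond 1)
#3 stroke at R1  (J1 needs exactly one f-in)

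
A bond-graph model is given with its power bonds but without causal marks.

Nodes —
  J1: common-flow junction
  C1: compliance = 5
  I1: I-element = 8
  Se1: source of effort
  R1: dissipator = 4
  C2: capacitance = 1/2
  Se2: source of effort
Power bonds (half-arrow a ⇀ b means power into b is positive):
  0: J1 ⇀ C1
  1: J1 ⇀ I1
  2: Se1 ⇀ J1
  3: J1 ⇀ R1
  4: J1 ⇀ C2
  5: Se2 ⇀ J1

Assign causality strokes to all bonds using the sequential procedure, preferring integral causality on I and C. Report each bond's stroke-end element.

β0 |J1
β1 |I1
β2 |J1
β3 |J1
β4 |J1
β5 |J1

bond 2 →J1  (Se1 fixes effort; stroke away)
bond 5 →J1  (source Se2 imposes e)
bond 0 →J1  (C1: C, integral causality)
bond 1 →I1  (I1: I, integral causality)
bond 3 →J1  (1-jn J1 has f-setter on 1)
bond 4 →J1  (common-f at J1 fixed by 1)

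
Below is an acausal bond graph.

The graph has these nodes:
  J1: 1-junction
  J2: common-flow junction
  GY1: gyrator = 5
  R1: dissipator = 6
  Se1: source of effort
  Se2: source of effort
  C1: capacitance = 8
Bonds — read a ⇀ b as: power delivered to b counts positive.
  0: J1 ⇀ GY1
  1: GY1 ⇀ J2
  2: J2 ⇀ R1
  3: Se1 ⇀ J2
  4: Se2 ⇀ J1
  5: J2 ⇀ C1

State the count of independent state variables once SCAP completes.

#3 →J2  (Se1 fixes effort; stroke away)
#4 →J1  (Se2 (Se) sets effort on bond)
#0 →GY1  (only one flow-in slot at J1)
#1 →GY1  (GY1 both-in/both-out from 0)
#2 →J2  (1-jn J2 has f-setter on 1)
#5 →J2  (J2 flow already set via bond 1)

1  (C1 all integral)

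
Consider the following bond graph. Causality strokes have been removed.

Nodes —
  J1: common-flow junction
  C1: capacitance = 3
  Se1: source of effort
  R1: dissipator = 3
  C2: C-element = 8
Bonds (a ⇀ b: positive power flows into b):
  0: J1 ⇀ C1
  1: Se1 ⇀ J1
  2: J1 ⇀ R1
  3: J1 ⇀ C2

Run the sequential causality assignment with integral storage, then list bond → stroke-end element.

bond 0 stroke→J1
bond 1 stroke→J1
bond 2 stroke→R1
bond 3 stroke→J1

b1 →J1  (source Se1 imposes e)
b0 →J1  (prefer integral on C1)
b3 →J1  (C2 outputs effort q/C2)
b2 →R1  (J1: last free bond brings flow in)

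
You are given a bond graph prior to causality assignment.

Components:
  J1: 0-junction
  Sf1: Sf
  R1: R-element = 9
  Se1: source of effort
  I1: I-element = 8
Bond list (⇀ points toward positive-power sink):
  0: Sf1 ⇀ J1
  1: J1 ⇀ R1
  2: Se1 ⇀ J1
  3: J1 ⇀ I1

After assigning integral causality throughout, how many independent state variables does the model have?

b0 stroke→Sf1  (Sf1: flow source, stroke at near end)
b2 stroke→J1  (Se1 (Se) sets effort on bond)
b1 stroke→R1  (common-e at J1 fixed by 2)
b3 stroke→I1  (0-jn J1 has e-setter on 2)

1  (I1 all integral)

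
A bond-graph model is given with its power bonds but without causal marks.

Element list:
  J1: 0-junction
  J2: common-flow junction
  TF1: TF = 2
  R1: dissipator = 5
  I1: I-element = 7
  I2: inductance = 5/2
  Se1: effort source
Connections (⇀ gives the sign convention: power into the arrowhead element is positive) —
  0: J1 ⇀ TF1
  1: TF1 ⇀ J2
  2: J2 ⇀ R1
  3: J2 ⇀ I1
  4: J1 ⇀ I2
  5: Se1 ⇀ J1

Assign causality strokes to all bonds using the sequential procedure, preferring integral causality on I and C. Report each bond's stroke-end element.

β5 →J1  (source Se1 imposes e)
β0 →TF1  (J1 effort already set via bond 5)
β4 →I2  (common-e at J1 fixed by 5)
β1 →J2  (TF1 one-in-one-out from 0)
β3 →I1  (prefer integral on I1)
β2 →J2  (1-jn J2 has f-setter on 3)

b0 →TF1
b1 →J2
b2 →J2
b3 →I1
b4 →I2
b5 →J1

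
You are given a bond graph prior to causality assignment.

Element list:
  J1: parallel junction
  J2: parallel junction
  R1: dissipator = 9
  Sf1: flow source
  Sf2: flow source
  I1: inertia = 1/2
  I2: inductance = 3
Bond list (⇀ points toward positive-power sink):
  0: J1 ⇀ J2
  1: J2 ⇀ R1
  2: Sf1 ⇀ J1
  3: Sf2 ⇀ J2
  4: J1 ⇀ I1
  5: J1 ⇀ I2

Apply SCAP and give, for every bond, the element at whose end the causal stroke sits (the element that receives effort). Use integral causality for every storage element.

#0 →J1
#1 →J2
#2 →Sf1
#3 →Sf2
#4 →I1
#5 →I2

#2 stroke→Sf1  (Sf1 (Sf) sets flow on bond)
#3 stroke→Sf2  (Sf2: flow source, stroke at near end)
#4 stroke→I1  (prefer integral on I1)
#5 stroke→I2  (I2 outputs flow p/I2)
#0 stroke→J1  (closing 0-jn rule on J1)
#1 stroke→J2  (J2: last free bond brings effort in)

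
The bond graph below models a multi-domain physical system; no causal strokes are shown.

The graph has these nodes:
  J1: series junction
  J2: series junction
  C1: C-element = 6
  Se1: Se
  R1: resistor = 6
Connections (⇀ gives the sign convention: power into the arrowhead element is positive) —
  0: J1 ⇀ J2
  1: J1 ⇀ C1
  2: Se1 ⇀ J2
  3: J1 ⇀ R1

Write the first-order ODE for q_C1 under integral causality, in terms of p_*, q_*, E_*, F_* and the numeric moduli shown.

dq_C1/dt = E_Se1/6 - q_C1/36

bond 2 stroke at J2  (Se1 (Se) sets effort on bond)
bond 0 stroke at J1  (J2 needs exactly one f-in)
bond 1 stroke at J1  (C1 outputs effort q/C1)
bond 3 stroke at R1  (closing 1-jn rule on J1)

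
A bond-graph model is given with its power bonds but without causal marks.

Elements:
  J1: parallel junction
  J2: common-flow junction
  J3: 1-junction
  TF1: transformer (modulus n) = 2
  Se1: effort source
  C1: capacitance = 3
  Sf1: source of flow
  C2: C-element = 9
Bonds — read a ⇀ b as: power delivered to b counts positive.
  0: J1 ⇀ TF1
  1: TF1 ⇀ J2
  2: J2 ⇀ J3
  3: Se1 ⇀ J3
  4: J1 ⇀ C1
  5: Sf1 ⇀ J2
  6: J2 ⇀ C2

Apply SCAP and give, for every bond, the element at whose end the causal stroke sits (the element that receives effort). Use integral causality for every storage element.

β0 stroke at TF1
β1 stroke at J2
β2 stroke at J2
β3 stroke at J3
β4 stroke at J1
β5 stroke at Sf1
β6 stroke at J2

bond 3 |J3  (Se1 (Se) sets effort on bond)
bond 5 |Sf1  (source Sf1 imposes f)
bond 1 |J2  (J2: bond 5 brought flow, rest push out)
bond 2 |J2  (J2: bond 5 brought flow, rest push out)
bond 6 |J2  (J2: bond 5 brought flow, rest push out)
bond 0 |TF1  (TF1 one-in-one-out from 1)
bond 4 |J1  (J1: last free bond brings effort in)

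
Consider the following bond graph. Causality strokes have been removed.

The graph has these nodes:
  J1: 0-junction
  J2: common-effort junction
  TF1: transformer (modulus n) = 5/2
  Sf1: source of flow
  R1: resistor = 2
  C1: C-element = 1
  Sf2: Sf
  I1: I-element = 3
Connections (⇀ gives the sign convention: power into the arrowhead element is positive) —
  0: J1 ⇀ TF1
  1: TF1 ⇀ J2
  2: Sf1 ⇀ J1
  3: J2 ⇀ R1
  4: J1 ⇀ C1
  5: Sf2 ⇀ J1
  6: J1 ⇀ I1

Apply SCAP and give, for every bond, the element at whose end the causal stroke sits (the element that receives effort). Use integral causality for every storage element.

#0 stroke at TF1
#1 stroke at J2
#2 stroke at Sf1
#3 stroke at R1
#4 stroke at J1
#5 stroke at Sf2
#6 stroke at I1

bond 2 stroke→Sf1  (Sf1 fixes flow; stroke at Sf1)
bond 5 stroke→Sf2  (Sf2: flow source, stroke at near end)
bond 4 stroke→J1  (C1 outputs effort q/C1)
bond 0 stroke→TF1  (J1: bond 4 brought effort, rest push out)
bond 6 stroke→I1  (J1 effort already set via bond 4)
bond 1 stroke→J2  (through TF1, causality passes straight; one stroke at TF1)
bond 3 stroke→R1  (J2: bond 1 brought effort, rest push out)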